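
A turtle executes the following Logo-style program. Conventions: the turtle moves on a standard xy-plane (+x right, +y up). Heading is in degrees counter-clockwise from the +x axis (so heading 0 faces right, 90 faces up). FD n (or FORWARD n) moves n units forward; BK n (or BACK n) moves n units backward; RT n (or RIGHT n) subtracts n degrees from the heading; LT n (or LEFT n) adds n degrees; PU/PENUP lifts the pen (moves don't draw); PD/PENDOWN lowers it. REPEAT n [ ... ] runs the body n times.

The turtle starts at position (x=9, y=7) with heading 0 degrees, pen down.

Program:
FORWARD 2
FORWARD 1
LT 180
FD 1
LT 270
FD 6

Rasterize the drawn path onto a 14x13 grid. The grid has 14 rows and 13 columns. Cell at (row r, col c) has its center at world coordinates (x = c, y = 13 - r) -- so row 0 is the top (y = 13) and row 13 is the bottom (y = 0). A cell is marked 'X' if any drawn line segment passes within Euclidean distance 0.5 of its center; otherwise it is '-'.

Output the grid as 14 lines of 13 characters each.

Segment 0: (9,7) -> (11,7)
Segment 1: (11,7) -> (12,7)
Segment 2: (12,7) -> (11,7)
Segment 3: (11,7) -> (11,13)

Answer: -----------X-
-----------X-
-----------X-
-----------X-
-----------X-
-----------X-
---------XXXX
-------------
-------------
-------------
-------------
-------------
-------------
-------------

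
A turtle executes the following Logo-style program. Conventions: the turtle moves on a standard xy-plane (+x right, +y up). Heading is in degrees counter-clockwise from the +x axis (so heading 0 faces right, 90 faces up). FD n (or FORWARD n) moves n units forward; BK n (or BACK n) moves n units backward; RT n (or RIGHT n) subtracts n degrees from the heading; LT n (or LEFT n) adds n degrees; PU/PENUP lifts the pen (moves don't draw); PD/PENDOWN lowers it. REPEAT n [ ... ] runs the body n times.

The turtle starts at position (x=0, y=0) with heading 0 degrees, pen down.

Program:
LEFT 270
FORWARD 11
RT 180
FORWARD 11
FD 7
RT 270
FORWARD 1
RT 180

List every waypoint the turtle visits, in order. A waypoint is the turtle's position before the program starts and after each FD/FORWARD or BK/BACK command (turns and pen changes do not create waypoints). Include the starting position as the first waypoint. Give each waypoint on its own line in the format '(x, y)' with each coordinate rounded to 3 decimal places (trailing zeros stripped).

Answer: (0, 0)
(0, -11)
(0, 0)
(0, 7)
(-1, 7)

Derivation:
Executing turtle program step by step:
Start: pos=(0,0), heading=0, pen down
LT 270: heading 0 -> 270
FD 11: (0,0) -> (0,-11) [heading=270, draw]
RT 180: heading 270 -> 90
FD 11: (0,-11) -> (0,0) [heading=90, draw]
FD 7: (0,0) -> (0,7) [heading=90, draw]
RT 270: heading 90 -> 180
FD 1: (0,7) -> (-1,7) [heading=180, draw]
RT 180: heading 180 -> 0
Final: pos=(-1,7), heading=0, 4 segment(s) drawn
Waypoints (5 total):
(0, 0)
(0, -11)
(0, 0)
(0, 7)
(-1, 7)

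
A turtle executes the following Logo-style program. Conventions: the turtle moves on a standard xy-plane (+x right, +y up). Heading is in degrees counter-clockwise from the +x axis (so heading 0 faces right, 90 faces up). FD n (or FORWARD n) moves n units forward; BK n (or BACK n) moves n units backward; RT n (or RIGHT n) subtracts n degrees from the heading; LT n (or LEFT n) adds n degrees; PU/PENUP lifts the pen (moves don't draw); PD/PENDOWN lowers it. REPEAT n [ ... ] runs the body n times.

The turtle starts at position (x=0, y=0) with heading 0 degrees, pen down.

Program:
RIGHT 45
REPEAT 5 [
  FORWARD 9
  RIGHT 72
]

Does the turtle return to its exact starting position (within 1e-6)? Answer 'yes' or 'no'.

Executing turtle program step by step:
Start: pos=(0,0), heading=0, pen down
RT 45: heading 0 -> 315
REPEAT 5 [
  -- iteration 1/5 --
  FD 9: (0,0) -> (6.364,-6.364) [heading=315, draw]
  RT 72: heading 315 -> 243
  -- iteration 2/5 --
  FD 9: (6.364,-6.364) -> (2.278,-14.383) [heading=243, draw]
  RT 72: heading 243 -> 171
  -- iteration 3/5 --
  FD 9: (2.278,-14.383) -> (-6.611,-12.975) [heading=171, draw]
  RT 72: heading 171 -> 99
  -- iteration 4/5 --
  FD 9: (-6.611,-12.975) -> (-8.019,-4.086) [heading=99, draw]
  RT 72: heading 99 -> 27
  -- iteration 5/5 --
  FD 9: (-8.019,-4.086) -> (0,0) [heading=27, draw]
  RT 72: heading 27 -> 315
]
Final: pos=(0,0), heading=315, 5 segment(s) drawn

Start position: (0, 0)
Final position: (0, 0)
Distance = 0; < 1e-6 -> CLOSED

Answer: yes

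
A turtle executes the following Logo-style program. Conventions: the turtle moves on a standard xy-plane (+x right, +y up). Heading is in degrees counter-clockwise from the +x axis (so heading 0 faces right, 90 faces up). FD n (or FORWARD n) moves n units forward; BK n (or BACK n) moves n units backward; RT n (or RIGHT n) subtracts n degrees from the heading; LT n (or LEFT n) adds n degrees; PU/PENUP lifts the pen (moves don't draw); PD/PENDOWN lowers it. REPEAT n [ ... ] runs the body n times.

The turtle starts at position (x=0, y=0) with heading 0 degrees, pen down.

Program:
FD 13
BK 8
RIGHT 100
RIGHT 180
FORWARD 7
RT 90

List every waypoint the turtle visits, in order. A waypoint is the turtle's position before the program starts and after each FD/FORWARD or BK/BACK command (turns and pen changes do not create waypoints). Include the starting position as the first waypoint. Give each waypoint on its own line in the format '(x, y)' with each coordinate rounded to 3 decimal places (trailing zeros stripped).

Answer: (0, 0)
(13, 0)
(5, 0)
(6.216, 6.894)

Derivation:
Executing turtle program step by step:
Start: pos=(0,0), heading=0, pen down
FD 13: (0,0) -> (13,0) [heading=0, draw]
BK 8: (13,0) -> (5,0) [heading=0, draw]
RT 100: heading 0 -> 260
RT 180: heading 260 -> 80
FD 7: (5,0) -> (6.216,6.894) [heading=80, draw]
RT 90: heading 80 -> 350
Final: pos=(6.216,6.894), heading=350, 3 segment(s) drawn
Waypoints (4 total):
(0, 0)
(13, 0)
(5, 0)
(6.216, 6.894)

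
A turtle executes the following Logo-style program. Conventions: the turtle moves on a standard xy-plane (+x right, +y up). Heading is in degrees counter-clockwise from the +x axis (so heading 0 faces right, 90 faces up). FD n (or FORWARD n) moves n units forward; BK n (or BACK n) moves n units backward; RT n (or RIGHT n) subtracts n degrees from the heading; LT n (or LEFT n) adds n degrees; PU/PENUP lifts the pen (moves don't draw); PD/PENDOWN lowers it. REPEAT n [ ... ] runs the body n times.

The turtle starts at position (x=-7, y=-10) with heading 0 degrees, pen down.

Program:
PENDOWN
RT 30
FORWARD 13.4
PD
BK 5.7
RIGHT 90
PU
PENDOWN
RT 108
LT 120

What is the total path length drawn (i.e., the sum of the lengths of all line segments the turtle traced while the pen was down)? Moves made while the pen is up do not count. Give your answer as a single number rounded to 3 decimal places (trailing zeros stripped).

Executing turtle program step by step:
Start: pos=(-7,-10), heading=0, pen down
PD: pen down
RT 30: heading 0 -> 330
FD 13.4: (-7,-10) -> (4.605,-16.7) [heading=330, draw]
PD: pen down
BK 5.7: (4.605,-16.7) -> (-0.332,-13.85) [heading=330, draw]
RT 90: heading 330 -> 240
PU: pen up
PD: pen down
RT 108: heading 240 -> 132
LT 120: heading 132 -> 252
Final: pos=(-0.332,-13.85), heading=252, 2 segment(s) drawn

Segment lengths:
  seg 1: (-7,-10) -> (4.605,-16.7), length = 13.4
  seg 2: (4.605,-16.7) -> (-0.332,-13.85), length = 5.7
Total = 19.1

Answer: 19.1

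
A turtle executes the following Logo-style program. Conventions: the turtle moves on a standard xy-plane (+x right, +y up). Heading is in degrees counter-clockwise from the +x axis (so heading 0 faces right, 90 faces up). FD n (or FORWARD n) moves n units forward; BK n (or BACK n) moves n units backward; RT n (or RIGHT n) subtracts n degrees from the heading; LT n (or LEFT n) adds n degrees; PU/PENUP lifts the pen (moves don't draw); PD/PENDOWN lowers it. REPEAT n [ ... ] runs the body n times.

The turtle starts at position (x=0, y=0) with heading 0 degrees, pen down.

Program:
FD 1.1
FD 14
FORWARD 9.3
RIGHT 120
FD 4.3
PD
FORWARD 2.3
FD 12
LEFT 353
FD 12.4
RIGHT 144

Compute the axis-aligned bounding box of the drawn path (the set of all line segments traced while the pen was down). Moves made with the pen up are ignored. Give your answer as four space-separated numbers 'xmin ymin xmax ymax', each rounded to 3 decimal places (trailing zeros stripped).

Executing turtle program step by step:
Start: pos=(0,0), heading=0, pen down
FD 1.1: (0,0) -> (1.1,0) [heading=0, draw]
FD 14: (1.1,0) -> (15.1,0) [heading=0, draw]
FD 9.3: (15.1,0) -> (24.4,0) [heading=0, draw]
RT 120: heading 0 -> 240
FD 4.3: (24.4,0) -> (22.25,-3.724) [heading=240, draw]
PD: pen down
FD 2.3: (22.25,-3.724) -> (21.1,-5.716) [heading=240, draw]
FD 12: (21.1,-5.716) -> (15.1,-16.108) [heading=240, draw]
LT 353: heading 240 -> 233
FD 12.4: (15.1,-16.108) -> (7.637,-26.011) [heading=233, draw]
RT 144: heading 233 -> 89
Final: pos=(7.637,-26.011), heading=89, 7 segment(s) drawn

Segment endpoints: x in {0, 1.1, 7.637, 15.1, 15.1, 21.1, 22.25, 24.4}, y in {-26.011, -16.108, -5.716, -3.724, 0}
xmin=0, ymin=-26.011, xmax=24.4, ymax=0

Answer: 0 -26.011 24.4 0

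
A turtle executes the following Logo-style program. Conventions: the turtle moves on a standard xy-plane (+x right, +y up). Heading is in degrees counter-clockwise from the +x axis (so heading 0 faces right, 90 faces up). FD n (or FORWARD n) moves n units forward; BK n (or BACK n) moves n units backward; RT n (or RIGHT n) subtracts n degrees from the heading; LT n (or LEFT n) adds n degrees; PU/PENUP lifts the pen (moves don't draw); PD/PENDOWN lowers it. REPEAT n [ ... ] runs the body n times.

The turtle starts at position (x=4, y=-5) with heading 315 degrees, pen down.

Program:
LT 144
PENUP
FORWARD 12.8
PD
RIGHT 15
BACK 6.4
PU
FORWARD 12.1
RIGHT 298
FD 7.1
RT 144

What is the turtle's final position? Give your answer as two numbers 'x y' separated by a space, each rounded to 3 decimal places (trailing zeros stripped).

Answer: -3.293 17.281

Derivation:
Executing turtle program step by step:
Start: pos=(4,-5), heading=315, pen down
LT 144: heading 315 -> 99
PU: pen up
FD 12.8: (4,-5) -> (1.998,7.642) [heading=99, move]
PD: pen down
RT 15: heading 99 -> 84
BK 6.4: (1.998,7.642) -> (1.329,1.277) [heading=84, draw]
PU: pen up
FD 12.1: (1.329,1.277) -> (2.593,13.311) [heading=84, move]
RT 298: heading 84 -> 146
FD 7.1: (2.593,13.311) -> (-3.293,17.281) [heading=146, move]
RT 144: heading 146 -> 2
Final: pos=(-3.293,17.281), heading=2, 1 segment(s) drawn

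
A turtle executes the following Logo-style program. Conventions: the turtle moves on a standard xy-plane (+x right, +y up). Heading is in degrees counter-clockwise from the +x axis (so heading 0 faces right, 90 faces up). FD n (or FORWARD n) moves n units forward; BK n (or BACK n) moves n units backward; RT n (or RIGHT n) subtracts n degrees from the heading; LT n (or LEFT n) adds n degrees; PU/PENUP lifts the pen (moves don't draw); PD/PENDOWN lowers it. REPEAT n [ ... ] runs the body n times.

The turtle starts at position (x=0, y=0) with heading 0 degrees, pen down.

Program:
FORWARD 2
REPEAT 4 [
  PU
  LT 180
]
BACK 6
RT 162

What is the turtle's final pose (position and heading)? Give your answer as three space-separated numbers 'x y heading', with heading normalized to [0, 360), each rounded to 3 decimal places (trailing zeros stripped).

Answer: -4 0 198

Derivation:
Executing turtle program step by step:
Start: pos=(0,0), heading=0, pen down
FD 2: (0,0) -> (2,0) [heading=0, draw]
REPEAT 4 [
  -- iteration 1/4 --
  PU: pen up
  LT 180: heading 0 -> 180
  -- iteration 2/4 --
  PU: pen up
  LT 180: heading 180 -> 0
  -- iteration 3/4 --
  PU: pen up
  LT 180: heading 0 -> 180
  -- iteration 4/4 --
  PU: pen up
  LT 180: heading 180 -> 0
]
BK 6: (2,0) -> (-4,0) [heading=0, move]
RT 162: heading 0 -> 198
Final: pos=(-4,0), heading=198, 1 segment(s) drawn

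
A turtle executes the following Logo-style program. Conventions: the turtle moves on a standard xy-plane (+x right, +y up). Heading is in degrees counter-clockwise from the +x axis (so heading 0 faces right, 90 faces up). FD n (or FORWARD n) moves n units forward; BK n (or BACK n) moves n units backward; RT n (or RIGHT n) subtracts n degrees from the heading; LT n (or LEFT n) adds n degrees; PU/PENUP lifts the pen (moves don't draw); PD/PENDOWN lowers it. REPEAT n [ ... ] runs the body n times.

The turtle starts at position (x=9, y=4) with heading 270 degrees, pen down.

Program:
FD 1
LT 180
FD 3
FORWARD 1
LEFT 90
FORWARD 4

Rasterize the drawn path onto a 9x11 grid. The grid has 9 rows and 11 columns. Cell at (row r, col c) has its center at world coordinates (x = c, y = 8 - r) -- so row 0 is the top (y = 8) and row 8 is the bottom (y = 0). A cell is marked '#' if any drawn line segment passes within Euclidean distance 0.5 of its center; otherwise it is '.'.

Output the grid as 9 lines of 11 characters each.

Answer: ...........
.....#####.
.........#.
.........#.
.........#.
.........#.
...........
...........
...........

Derivation:
Segment 0: (9,4) -> (9,3)
Segment 1: (9,3) -> (9,6)
Segment 2: (9,6) -> (9,7)
Segment 3: (9,7) -> (5,7)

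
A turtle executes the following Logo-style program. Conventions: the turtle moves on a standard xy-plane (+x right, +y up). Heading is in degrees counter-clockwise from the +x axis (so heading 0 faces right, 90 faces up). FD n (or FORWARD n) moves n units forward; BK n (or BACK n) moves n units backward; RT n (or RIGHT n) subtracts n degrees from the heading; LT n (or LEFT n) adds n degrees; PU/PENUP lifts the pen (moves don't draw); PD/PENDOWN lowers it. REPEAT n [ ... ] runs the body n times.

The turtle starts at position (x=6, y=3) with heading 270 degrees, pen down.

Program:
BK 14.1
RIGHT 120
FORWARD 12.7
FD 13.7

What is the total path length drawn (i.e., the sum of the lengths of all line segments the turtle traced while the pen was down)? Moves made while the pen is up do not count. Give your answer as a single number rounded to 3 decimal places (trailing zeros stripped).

Executing turtle program step by step:
Start: pos=(6,3), heading=270, pen down
BK 14.1: (6,3) -> (6,17.1) [heading=270, draw]
RT 120: heading 270 -> 150
FD 12.7: (6,17.1) -> (-4.999,23.45) [heading=150, draw]
FD 13.7: (-4.999,23.45) -> (-16.863,30.3) [heading=150, draw]
Final: pos=(-16.863,30.3), heading=150, 3 segment(s) drawn

Segment lengths:
  seg 1: (6,3) -> (6,17.1), length = 14.1
  seg 2: (6,17.1) -> (-4.999,23.45), length = 12.7
  seg 3: (-4.999,23.45) -> (-16.863,30.3), length = 13.7
Total = 40.5

Answer: 40.5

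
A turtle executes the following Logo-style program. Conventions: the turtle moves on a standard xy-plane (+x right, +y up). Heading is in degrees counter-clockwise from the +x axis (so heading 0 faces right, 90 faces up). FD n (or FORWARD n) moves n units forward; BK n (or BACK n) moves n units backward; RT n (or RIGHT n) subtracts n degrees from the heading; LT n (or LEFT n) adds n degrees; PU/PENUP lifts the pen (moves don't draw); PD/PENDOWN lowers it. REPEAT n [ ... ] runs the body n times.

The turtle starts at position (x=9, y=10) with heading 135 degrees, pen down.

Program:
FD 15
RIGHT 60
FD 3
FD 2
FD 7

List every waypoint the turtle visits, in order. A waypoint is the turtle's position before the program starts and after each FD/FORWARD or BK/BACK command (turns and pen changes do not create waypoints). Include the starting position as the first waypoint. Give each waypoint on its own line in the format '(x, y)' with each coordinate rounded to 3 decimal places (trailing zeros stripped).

Executing turtle program step by step:
Start: pos=(9,10), heading=135, pen down
FD 15: (9,10) -> (-1.607,20.607) [heading=135, draw]
RT 60: heading 135 -> 75
FD 3: (-1.607,20.607) -> (-0.83,23.504) [heading=75, draw]
FD 2: (-0.83,23.504) -> (-0.313,25.436) [heading=75, draw]
FD 7: (-0.313,25.436) -> (1.499,32.198) [heading=75, draw]
Final: pos=(1.499,32.198), heading=75, 4 segment(s) drawn
Waypoints (5 total):
(9, 10)
(-1.607, 20.607)
(-0.83, 23.504)
(-0.313, 25.436)
(1.499, 32.198)

Answer: (9, 10)
(-1.607, 20.607)
(-0.83, 23.504)
(-0.313, 25.436)
(1.499, 32.198)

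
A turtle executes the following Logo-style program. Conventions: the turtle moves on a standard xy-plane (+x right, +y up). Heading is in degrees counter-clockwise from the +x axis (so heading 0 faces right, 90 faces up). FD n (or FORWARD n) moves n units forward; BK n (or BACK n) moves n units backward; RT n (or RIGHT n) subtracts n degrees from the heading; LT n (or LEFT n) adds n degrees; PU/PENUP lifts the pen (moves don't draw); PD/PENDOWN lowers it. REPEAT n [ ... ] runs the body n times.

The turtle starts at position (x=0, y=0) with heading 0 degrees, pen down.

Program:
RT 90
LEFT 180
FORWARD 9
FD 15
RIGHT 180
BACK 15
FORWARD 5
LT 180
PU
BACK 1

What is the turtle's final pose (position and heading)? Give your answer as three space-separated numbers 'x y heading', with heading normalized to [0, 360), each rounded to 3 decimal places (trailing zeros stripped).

Executing turtle program step by step:
Start: pos=(0,0), heading=0, pen down
RT 90: heading 0 -> 270
LT 180: heading 270 -> 90
FD 9: (0,0) -> (0,9) [heading=90, draw]
FD 15: (0,9) -> (0,24) [heading=90, draw]
RT 180: heading 90 -> 270
BK 15: (0,24) -> (0,39) [heading=270, draw]
FD 5: (0,39) -> (0,34) [heading=270, draw]
LT 180: heading 270 -> 90
PU: pen up
BK 1: (0,34) -> (0,33) [heading=90, move]
Final: pos=(0,33), heading=90, 4 segment(s) drawn

Answer: 0 33 90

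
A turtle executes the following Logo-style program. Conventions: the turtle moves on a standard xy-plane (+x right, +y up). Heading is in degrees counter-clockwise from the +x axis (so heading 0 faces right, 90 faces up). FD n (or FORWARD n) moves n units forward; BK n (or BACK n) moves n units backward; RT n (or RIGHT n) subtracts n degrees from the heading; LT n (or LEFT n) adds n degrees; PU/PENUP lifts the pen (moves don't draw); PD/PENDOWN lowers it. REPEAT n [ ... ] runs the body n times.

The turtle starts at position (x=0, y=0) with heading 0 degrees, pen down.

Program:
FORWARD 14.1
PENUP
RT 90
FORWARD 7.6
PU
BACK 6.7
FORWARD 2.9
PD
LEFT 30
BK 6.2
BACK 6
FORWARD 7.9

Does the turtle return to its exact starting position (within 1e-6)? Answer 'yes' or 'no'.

Executing turtle program step by step:
Start: pos=(0,0), heading=0, pen down
FD 14.1: (0,0) -> (14.1,0) [heading=0, draw]
PU: pen up
RT 90: heading 0 -> 270
FD 7.6: (14.1,0) -> (14.1,-7.6) [heading=270, move]
PU: pen up
BK 6.7: (14.1,-7.6) -> (14.1,-0.9) [heading=270, move]
FD 2.9: (14.1,-0.9) -> (14.1,-3.8) [heading=270, move]
PD: pen down
LT 30: heading 270 -> 300
BK 6.2: (14.1,-3.8) -> (11,1.569) [heading=300, draw]
BK 6: (11,1.569) -> (8,6.766) [heading=300, draw]
FD 7.9: (8,6.766) -> (11.95,-0.076) [heading=300, draw]
Final: pos=(11.95,-0.076), heading=300, 4 segment(s) drawn

Start position: (0, 0)
Final position: (11.95, -0.076)
Distance = 11.95; >= 1e-6 -> NOT closed

Answer: no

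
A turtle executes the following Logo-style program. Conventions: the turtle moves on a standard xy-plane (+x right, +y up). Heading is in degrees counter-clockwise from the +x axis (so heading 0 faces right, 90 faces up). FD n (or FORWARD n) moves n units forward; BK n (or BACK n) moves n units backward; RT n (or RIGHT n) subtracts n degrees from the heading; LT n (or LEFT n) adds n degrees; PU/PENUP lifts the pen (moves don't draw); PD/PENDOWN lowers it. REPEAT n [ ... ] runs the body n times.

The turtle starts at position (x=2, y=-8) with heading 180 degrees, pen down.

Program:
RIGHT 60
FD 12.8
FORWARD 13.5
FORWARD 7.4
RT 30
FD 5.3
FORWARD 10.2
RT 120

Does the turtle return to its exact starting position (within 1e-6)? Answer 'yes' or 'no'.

Answer: no

Derivation:
Executing turtle program step by step:
Start: pos=(2,-8), heading=180, pen down
RT 60: heading 180 -> 120
FD 12.8: (2,-8) -> (-4.4,3.085) [heading=120, draw]
FD 13.5: (-4.4,3.085) -> (-11.15,14.776) [heading=120, draw]
FD 7.4: (-11.15,14.776) -> (-14.85,21.185) [heading=120, draw]
RT 30: heading 120 -> 90
FD 5.3: (-14.85,21.185) -> (-14.85,26.485) [heading=90, draw]
FD 10.2: (-14.85,26.485) -> (-14.85,36.685) [heading=90, draw]
RT 120: heading 90 -> 330
Final: pos=(-14.85,36.685), heading=330, 5 segment(s) drawn

Start position: (2, -8)
Final position: (-14.85, 36.685)
Distance = 47.756; >= 1e-6 -> NOT closed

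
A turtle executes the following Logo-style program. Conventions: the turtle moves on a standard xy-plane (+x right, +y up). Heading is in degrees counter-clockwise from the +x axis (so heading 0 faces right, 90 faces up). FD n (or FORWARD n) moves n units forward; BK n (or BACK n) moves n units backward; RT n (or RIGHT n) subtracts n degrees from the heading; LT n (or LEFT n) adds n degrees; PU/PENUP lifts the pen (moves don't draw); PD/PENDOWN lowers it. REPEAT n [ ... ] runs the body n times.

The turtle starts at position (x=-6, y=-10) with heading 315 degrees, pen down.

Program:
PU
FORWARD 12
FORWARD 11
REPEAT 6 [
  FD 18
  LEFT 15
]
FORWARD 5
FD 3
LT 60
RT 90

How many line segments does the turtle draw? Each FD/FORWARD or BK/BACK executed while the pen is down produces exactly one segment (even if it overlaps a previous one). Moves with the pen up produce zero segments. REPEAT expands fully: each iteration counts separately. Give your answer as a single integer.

Executing turtle program step by step:
Start: pos=(-6,-10), heading=315, pen down
PU: pen up
FD 12: (-6,-10) -> (2.485,-18.485) [heading=315, move]
FD 11: (2.485,-18.485) -> (10.263,-26.263) [heading=315, move]
REPEAT 6 [
  -- iteration 1/6 --
  FD 18: (10.263,-26.263) -> (22.991,-38.991) [heading=315, move]
  LT 15: heading 315 -> 330
  -- iteration 2/6 --
  FD 18: (22.991,-38.991) -> (38.58,-47.991) [heading=330, move]
  LT 15: heading 330 -> 345
  -- iteration 3/6 --
  FD 18: (38.58,-47.991) -> (55.967,-52.65) [heading=345, move]
  LT 15: heading 345 -> 0
  -- iteration 4/6 --
  FD 18: (55.967,-52.65) -> (73.967,-52.65) [heading=0, move]
  LT 15: heading 0 -> 15
  -- iteration 5/6 --
  FD 18: (73.967,-52.65) -> (91.353,-47.991) [heading=15, move]
  LT 15: heading 15 -> 30
  -- iteration 6/6 --
  FD 18: (91.353,-47.991) -> (106.942,-38.991) [heading=30, move]
  LT 15: heading 30 -> 45
]
FD 5: (106.942,-38.991) -> (110.477,-35.456) [heading=45, move]
FD 3: (110.477,-35.456) -> (112.598,-33.335) [heading=45, move]
LT 60: heading 45 -> 105
RT 90: heading 105 -> 15
Final: pos=(112.598,-33.335), heading=15, 0 segment(s) drawn
Segments drawn: 0

Answer: 0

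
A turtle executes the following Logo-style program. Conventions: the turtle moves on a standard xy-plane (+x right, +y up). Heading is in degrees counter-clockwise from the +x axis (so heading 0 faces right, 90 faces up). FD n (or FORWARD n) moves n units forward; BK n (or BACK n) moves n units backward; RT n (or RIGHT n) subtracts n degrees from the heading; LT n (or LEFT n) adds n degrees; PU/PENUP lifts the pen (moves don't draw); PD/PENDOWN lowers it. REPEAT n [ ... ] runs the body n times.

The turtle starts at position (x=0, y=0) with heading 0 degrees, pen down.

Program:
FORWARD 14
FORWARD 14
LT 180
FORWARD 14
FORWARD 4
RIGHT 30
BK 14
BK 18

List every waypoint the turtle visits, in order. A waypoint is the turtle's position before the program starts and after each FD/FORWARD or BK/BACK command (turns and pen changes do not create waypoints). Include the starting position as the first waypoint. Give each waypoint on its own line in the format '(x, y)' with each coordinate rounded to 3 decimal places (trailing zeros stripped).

Executing turtle program step by step:
Start: pos=(0,0), heading=0, pen down
FD 14: (0,0) -> (14,0) [heading=0, draw]
FD 14: (14,0) -> (28,0) [heading=0, draw]
LT 180: heading 0 -> 180
FD 14: (28,0) -> (14,0) [heading=180, draw]
FD 4: (14,0) -> (10,0) [heading=180, draw]
RT 30: heading 180 -> 150
BK 14: (10,0) -> (22.124,-7) [heading=150, draw]
BK 18: (22.124,-7) -> (37.713,-16) [heading=150, draw]
Final: pos=(37.713,-16), heading=150, 6 segment(s) drawn
Waypoints (7 total):
(0, 0)
(14, 0)
(28, 0)
(14, 0)
(10, 0)
(22.124, -7)
(37.713, -16)

Answer: (0, 0)
(14, 0)
(28, 0)
(14, 0)
(10, 0)
(22.124, -7)
(37.713, -16)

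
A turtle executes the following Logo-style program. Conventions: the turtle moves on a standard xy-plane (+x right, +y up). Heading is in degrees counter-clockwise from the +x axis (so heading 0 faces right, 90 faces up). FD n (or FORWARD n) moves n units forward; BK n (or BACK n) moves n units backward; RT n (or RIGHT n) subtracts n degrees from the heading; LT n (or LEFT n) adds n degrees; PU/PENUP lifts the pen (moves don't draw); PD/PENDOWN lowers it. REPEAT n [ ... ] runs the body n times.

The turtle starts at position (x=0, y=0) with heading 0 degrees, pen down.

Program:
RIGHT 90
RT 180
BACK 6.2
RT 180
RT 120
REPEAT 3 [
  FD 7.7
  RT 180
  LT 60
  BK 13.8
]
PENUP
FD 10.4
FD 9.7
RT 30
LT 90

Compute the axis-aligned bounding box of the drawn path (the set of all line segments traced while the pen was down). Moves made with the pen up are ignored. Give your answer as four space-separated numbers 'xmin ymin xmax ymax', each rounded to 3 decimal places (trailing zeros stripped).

Answer: -18.62 -9.25 0 8.4

Derivation:
Executing turtle program step by step:
Start: pos=(0,0), heading=0, pen down
RT 90: heading 0 -> 270
RT 180: heading 270 -> 90
BK 6.2: (0,0) -> (0,-6.2) [heading=90, draw]
RT 180: heading 90 -> 270
RT 120: heading 270 -> 150
REPEAT 3 [
  -- iteration 1/3 --
  FD 7.7: (0,-6.2) -> (-6.668,-2.35) [heading=150, draw]
  RT 180: heading 150 -> 330
  LT 60: heading 330 -> 30
  BK 13.8: (-6.668,-2.35) -> (-18.62,-9.25) [heading=30, draw]
  -- iteration 2/3 --
  FD 7.7: (-18.62,-9.25) -> (-11.951,-5.4) [heading=30, draw]
  RT 180: heading 30 -> 210
  LT 60: heading 210 -> 270
  BK 13.8: (-11.951,-5.4) -> (-11.951,8.4) [heading=270, draw]
  -- iteration 3/3 --
  FD 7.7: (-11.951,8.4) -> (-11.951,0.7) [heading=270, draw]
  RT 180: heading 270 -> 90
  LT 60: heading 90 -> 150
  BK 13.8: (-11.951,0.7) -> (0,-6.2) [heading=150, draw]
]
PU: pen up
FD 10.4: (0,-6.2) -> (-9.007,-1) [heading=150, move]
FD 9.7: (-9.007,-1) -> (-17.407,3.85) [heading=150, move]
RT 30: heading 150 -> 120
LT 90: heading 120 -> 210
Final: pos=(-17.407,3.85), heading=210, 7 segment(s) drawn

Segment endpoints: x in {-18.62, -11.951, -11.951, -11.951, -6.668, 0, 0, 0}, y in {-9.25, -6.2, -6.2, -5.4, -2.35, 0, 0.7, 8.4}
xmin=-18.62, ymin=-9.25, xmax=0, ymax=8.4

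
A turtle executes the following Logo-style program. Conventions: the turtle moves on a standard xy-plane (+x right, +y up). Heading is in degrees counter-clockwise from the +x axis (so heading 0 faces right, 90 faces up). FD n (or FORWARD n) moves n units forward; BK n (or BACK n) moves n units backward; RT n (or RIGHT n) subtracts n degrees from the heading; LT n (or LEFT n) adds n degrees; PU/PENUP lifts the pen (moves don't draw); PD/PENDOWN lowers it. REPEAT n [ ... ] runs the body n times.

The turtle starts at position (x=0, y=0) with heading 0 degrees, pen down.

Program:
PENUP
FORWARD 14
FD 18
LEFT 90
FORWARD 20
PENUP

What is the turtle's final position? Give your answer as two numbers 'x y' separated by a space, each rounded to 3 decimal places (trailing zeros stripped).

Executing turtle program step by step:
Start: pos=(0,0), heading=0, pen down
PU: pen up
FD 14: (0,0) -> (14,0) [heading=0, move]
FD 18: (14,0) -> (32,0) [heading=0, move]
LT 90: heading 0 -> 90
FD 20: (32,0) -> (32,20) [heading=90, move]
PU: pen up
Final: pos=(32,20), heading=90, 0 segment(s) drawn

Answer: 32 20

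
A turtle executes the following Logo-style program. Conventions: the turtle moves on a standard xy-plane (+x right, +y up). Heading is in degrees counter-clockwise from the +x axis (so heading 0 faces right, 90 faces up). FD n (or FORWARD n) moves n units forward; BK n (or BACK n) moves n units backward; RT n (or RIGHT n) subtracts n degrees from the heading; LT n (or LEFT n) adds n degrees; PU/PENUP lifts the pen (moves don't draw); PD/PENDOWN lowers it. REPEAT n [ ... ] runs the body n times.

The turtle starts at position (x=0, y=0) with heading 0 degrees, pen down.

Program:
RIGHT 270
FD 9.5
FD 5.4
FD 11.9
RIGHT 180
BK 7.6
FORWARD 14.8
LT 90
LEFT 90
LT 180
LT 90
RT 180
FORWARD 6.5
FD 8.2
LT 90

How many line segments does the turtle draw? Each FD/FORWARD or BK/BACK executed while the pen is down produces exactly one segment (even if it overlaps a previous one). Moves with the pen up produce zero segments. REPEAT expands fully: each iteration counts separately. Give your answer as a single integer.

Executing turtle program step by step:
Start: pos=(0,0), heading=0, pen down
RT 270: heading 0 -> 90
FD 9.5: (0,0) -> (0,9.5) [heading=90, draw]
FD 5.4: (0,9.5) -> (0,14.9) [heading=90, draw]
FD 11.9: (0,14.9) -> (0,26.8) [heading=90, draw]
RT 180: heading 90 -> 270
BK 7.6: (0,26.8) -> (0,34.4) [heading=270, draw]
FD 14.8: (0,34.4) -> (0,19.6) [heading=270, draw]
LT 90: heading 270 -> 0
LT 90: heading 0 -> 90
LT 180: heading 90 -> 270
LT 90: heading 270 -> 0
RT 180: heading 0 -> 180
FD 6.5: (0,19.6) -> (-6.5,19.6) [heading=180, draw]
FD 8.2: (-6.5,19.6) -> (-14.7,19.6) [heading=180, draw]
LT 90: heading 180 -> 270
Final: pos=(-14.7,19.6), heading=270, 7 segment(s) drawn
Segments drawn: 7

Answer: 7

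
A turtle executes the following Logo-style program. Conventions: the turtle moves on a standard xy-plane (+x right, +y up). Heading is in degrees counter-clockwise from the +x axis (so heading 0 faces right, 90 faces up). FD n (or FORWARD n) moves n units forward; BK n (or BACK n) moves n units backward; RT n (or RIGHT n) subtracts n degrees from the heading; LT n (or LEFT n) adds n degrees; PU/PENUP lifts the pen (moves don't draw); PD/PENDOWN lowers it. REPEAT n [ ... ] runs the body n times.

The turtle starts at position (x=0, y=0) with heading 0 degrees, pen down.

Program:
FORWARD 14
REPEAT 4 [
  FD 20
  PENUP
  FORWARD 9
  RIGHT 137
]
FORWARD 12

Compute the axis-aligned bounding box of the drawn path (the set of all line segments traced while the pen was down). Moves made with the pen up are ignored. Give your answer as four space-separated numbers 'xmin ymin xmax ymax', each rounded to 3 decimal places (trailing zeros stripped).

Executing turtle program step by step:
Start: pos=(0,0), heading=0, pen down
FD 14: (0,0) -> (14,0) [heading=0, draw]
REPEAT 4 [
  -- iteration 1/4 --
  FD 20: (14,0) -> (34,0) [heading=0, draw]
  PU: pen up
  FD 9: (34,0) -> (43,0) [heading=0, move]
  RT 137: heading 0 -> 223
  -- iteration 2/4 --
  FD 20: (43,0) -> (28.373,-13.64) [heading=223, move]
  PU: pen up
  FD 9: (28.373,-13.64) -> (21.791,-19.778) [heading=223, move]
  RT 137: heading 223 -> 86
  -- iteration 3/4 --
  FD 20: (21.791,-19.778) -> (23.186,0.173) [heading=86, move]
  PU: pen up
  FD 9: (23.186,0.173) -> (23.814,9.151) [heading=86, move]
  RT 137: heading 86 -> 309
  -- iteration 4/4 --
  FD 20: (23.814,9.151) -> (36.4,-6.392) [heading=309, move]
  PU: pen up
  FD 9: (36.4,-6.392) -> (42.064,-13.386) [heading=309, move]
  RT 137: heading 309 -> 172
]
FD 12: (42.064,-13.386) -> (30.181,-11.716) [heading=172, move]
Final: pos=(30.181,-11.716), heading=172, 2 segment(s) drawn

Segment endpoints: x in {0, 14, 34}, y in {0}
xmin=0, ymin=0, xmax=34, ymax=0

Answer: 0 0 34 0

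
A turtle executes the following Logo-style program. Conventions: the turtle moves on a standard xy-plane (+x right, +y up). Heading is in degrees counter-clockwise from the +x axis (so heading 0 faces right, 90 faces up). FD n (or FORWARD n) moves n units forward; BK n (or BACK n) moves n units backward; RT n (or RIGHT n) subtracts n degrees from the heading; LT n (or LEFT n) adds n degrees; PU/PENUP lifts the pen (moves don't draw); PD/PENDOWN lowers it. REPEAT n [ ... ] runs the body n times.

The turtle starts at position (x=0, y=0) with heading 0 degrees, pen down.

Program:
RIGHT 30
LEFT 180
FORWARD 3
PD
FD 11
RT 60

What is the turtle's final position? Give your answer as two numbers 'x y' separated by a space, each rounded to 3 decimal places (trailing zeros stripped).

Executing turtle program step by step:
Start: pos=(0,0), heading=0, pen down
RT 30: heading 0 -> 330
LT 180: heading 330 -> 150
FD 3: (0,0) -> (-2.598,1.5) [heading=150, draw]
PD: pen down
FD 11: (-2.598,1.5) -> (-12.124,7) [heading=150, draw]
RT 60: heading 150 -> 90
Final: pos=(-12.124,7), heading=90, 2 segment(s) drawn

Answer: -12.124 7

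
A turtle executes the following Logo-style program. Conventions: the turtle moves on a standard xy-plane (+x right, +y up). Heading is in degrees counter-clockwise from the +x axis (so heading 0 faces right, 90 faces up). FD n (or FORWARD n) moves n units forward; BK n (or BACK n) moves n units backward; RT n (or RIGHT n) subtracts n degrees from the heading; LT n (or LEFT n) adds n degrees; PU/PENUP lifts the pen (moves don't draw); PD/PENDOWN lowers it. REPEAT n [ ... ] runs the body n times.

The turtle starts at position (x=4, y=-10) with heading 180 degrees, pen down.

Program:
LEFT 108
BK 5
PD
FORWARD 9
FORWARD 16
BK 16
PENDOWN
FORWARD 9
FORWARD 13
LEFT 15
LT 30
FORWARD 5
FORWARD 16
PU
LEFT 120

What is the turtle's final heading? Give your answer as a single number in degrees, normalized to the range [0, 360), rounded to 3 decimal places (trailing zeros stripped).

Executing turtle program step by step:
Start: pos=(4,-10), heading=180, pen down
LT 108: heading 180 -> 288
BK 5: (4,-10) -> (2.455,-5.245) [heading=288, draw]
PD: pen down
FD 9: (2.455,-5.245) -> (5.236,-13.804) [heading=288, draw]
FD 16: (5.236,-13.804) -> (10.18,-29.021) [heading=288, draw]
BK 16: (10.18,-29.021) -> (5.236,-13.804) [heading=288, draw]
PD: pen down
FD 9: (5.236,-13.804) -> (8.017,-22.364) [heading=288, draw]
FD 13: (8.017,-22.364) -> (12.034,-34.727) [heading=288, draw]
LT 15: heading 288 -> 303
LT 30: heading 303 -> 333
FD 5: (12.034,-34.727) -> (16.489,-36.997) [heading=333, draw]
FD 16: (16.489,-36.997) -> (30.746,-44.261) [heading=333, draw]
PU: pen up
LT 120: heading 333 -> 93
Final: pos=(30.746,-44.261), heading=93, 8 segment(s) drawn

Answer: 93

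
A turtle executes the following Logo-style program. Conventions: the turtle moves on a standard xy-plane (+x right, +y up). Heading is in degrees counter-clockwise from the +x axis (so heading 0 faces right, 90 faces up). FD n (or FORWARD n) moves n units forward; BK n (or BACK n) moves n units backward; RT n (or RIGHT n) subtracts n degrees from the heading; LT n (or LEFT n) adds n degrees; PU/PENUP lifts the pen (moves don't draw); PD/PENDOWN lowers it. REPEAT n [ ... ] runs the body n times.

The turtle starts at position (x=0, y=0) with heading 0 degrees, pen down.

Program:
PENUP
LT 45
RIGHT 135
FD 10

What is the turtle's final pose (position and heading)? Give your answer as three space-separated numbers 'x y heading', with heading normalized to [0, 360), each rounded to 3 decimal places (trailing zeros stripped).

Executing turtle program step by step:
Start: pos=(0,0), heading=0, pen down
PU: pen up
LT 45: heading 0 -> 45
RT 135: heading 45 -> 270
FD 10: (0,0) -> (0,-10) [heading=270, move]
Final: pos=(0,-10), heading=270, 0 segment(s) drawn

Answer: 0 -10 270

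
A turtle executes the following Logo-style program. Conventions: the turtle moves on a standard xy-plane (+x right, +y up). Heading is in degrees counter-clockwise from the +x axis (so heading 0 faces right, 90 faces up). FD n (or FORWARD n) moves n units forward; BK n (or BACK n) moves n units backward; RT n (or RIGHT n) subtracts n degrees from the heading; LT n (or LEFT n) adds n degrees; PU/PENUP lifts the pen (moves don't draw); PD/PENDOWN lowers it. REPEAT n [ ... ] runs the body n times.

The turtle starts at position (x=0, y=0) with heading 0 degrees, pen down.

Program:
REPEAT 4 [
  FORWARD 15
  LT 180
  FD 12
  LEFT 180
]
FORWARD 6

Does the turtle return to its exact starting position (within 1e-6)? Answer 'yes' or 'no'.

Executing turtle program step by step:
Start: pos=(0,0), heading=0, pen down
REPEAT 4 [
  -- iteration 1/4 --
  FD 15: (0,0) -> (15,0) [heading=0, draw]
  LT 180: heading 0 -> 180
  FD 12: (15,0) -> (3,0) [heading=180, draw]
  LT 180: heading 180 -> 0
  -- iteration 2/4 --
  FD 15: (3,0) -> (18,0) [heading=0, draw]
  LT 180: heading 0 -> 180
  FD 12: (18,0) -> (6,0) [heading=180, draw]
  LT 180: heading 180 -> 0
  -- iteration 3/4 --
  FD 15: (6,0) -> (21,0) [heading=0, draw]
  LT 180: heading 0 -> 180
  FD 12: (21,0) -> (9,0) [heading=180, draw]
  LT 180: heading 180 -> 0
  -- iteration 4/4 --
  FD 15: (9,0) -> (24,0) [heading=0, draw]
  LT 180: heading 0 -> 180
  FD 12: (24,0) -> (12,0) [heading=180, draw]
  LT 180: heading 180 -> 0
]
FD 6: (12,0) -> (18,0) [heading=0, draw]
Final: pos=(18,0), heading=0, 9 segment(s) drawn

Start position: (0, 0)
Final position: (18, 0)
Distance = 18; >= 1e-6 -> NOT closed

Answer: no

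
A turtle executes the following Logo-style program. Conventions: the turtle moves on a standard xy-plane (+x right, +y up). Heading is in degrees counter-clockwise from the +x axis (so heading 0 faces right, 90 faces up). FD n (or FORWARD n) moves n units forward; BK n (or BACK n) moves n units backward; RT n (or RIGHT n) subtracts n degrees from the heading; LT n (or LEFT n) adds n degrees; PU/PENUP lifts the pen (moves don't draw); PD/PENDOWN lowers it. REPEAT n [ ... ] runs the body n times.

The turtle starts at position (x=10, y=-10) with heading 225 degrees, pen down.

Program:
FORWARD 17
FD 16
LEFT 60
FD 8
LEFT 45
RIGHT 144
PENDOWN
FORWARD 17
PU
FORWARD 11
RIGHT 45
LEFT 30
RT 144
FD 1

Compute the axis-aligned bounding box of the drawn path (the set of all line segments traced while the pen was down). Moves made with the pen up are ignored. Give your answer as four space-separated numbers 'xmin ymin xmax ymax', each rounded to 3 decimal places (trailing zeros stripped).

Answer: -28.171 -42.839 10 -10

Derivation:
Executing turtle program step by step:
Start: pos=(10,-10), heading=225, pen down
FD 17: (10,-10) -> (-2.021,-22.021) [heading=225, draw]
FD 16: (-2.021,-22.021) -> (-13.335,-33.335) [heading=225, draw]
LT 60: heading 225 -> 285
FD 8: (-13.335,-33.335) -> (-11.264,-41.062) [heading=285, draw]
LT 45: heading 285 -> 330
RT 144: heading 330 -> 186
PD: pen down
FD 17: (-11.264,-41.062) -> (-28.171,-42.839) [heading=186, draw]
PU: pen up
FD 11: (-28.171,-42.839) -> (-39.111,-43.989) [heading=186, move]
RT 45: heading 186 -> 141
LT 30: heading 141 -> 171
RT 144: heading 171 -> 27
FD 1: (-39.111,-43.989) -> (-38.22,-43.535) [heading=27, move]
Final: pos=(-38.22,-43.535), heading=27, 4 segment(s) drawn

Segment endpoints: x in {-28.171, -13.335, -11.264, -2.021, 10}, y in {-42.839, -41.062, -33.335, -22.021, -10}
xmin=-28.171, ymin=-42.839, xmax=10, ymax=-10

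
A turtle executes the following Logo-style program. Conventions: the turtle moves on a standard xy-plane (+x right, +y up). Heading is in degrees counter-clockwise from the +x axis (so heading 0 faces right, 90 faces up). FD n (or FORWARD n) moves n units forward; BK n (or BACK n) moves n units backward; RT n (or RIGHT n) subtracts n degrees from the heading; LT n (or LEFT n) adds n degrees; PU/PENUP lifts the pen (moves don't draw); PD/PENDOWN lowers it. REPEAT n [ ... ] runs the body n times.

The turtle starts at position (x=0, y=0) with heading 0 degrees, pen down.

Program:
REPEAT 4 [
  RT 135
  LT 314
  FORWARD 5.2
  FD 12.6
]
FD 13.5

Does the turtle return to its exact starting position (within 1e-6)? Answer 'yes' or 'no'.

Executing turtle program step by step:
Start: pos=(0,0), heading=0, pen down
REPEAT 4 [
  -- iteration 1/4 --
  RT 135: heading 0 -> 225
  LT 314: heading 225 -> 179
  FD 5.2: (0,0) -> (-5.199,0.091) [heading=179, draw]
  FD 12.6: (-5.199,0.091) -> (-17.797,0.311) [heading=179, draw]
  -- iteration 2/4 --
  RT 135: heading 179 -> 44
  LT 314: heading 44 -> 358
  FD 5.2: (-17.797,0.311) -> (-12.6,0.129) [heading=358, draw]
  FD 12.6: (-12.6,0.129) -> (-0.008,-0.311) [heading=358, draw]
  -- iteration 3/4 --
  RT 135: heading 358 -> 223
  LT 314: heading 223 -> 177
  FD 5.2: (-0.008,-0.311) -> (-5.201,-0.038) [heading=177, draw]
  FD 12.6: (-5.201,-0.038) -> (-17.784,0.621) [heading=177, draw]
  -- iteration 4/4 --
  RT 135: heading 177 -> 42
  LT 314: heading 42 -> 356
  FD 5.2: (-17.784,0.621) -> (-12.596,0.258) [heading=356, draw]
  FD 12.6: (-12.596,0.258) -> (-0.027,-0.621) [heading=356, draw]
]
FD 13.5: (-0.027,-0.621) -> (13.44,-1.562) [heading=356, draw]
Final: pos=(13.44,-1.562), heading=356, 9 segment(s) drawn

Start position: (0, 0)
Final position: (13.44, -1.562)
Distance = 13.531; >= 1e-6 -> NOT closed

Answer: no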